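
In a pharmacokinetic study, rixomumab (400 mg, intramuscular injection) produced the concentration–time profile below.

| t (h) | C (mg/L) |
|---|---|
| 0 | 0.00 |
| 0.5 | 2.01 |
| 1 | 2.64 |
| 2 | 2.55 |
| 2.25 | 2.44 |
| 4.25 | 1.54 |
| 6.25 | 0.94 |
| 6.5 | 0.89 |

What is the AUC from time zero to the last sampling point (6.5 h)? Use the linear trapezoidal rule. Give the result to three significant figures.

AUC = 11.6 mg/L·h

Trapezoidal AUC_0→6.5:
  [0→0.5]: (0.00+2.01)/2 × 0.5 = 0.5025
  [0.5→1]: (2.01+2.64)/2 × 0.5 = 1.1625
  [1→2]: (2.64+2.55)/2 × 1 = 2.595
  [2→2.25]: (2.55+2.44)/2 × 0.25 = 0.62375
  [2.25→4.25]: (2.44+1.54)/2 × 2 = 3.98
  [4.25→6.25]: (1.54+0.94)/2 × 2 = 2.48
  [6.25→6.5]: (0.94+0.89)/2 × 0.25 = 0.22875
  Sum = 11.5725 mg/L·h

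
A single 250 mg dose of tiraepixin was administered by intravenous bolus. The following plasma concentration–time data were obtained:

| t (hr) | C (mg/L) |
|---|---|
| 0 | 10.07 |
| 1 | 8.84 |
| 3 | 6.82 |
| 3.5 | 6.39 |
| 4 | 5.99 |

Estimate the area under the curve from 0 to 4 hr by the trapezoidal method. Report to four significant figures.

Trapezoidal AUC_0→4:
  [0→1]: (10.07+8.84)/2 × 1 = 9.455
  [1→3]: (8.84+6.82)/2 × 2 = 15.66
  [3→3.5]: (6.82+6.39)/2 × 0.5 = 3.3025
  [3.5→4]: (6.39+5.99)/2 × 0.5 = 3.095
  Sum = 31.5125 mg/L·hr

AUC = 31.51 mg/L·hr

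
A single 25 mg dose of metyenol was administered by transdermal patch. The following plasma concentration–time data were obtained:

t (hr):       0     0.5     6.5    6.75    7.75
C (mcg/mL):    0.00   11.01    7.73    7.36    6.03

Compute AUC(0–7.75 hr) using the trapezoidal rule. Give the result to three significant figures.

Trapezoidal AUC_0→7.75:
  [0→0.5]: (0.00+11.01)/2 × 0.5 = 2.7525
  [0.5→6.5]: (11.01+7.73)/2 × 6 = 56.22
  [6.5→6.75]: (7.73+7.36)/2 × 0.25 = 1.88625
  [6.75→7.75]: (7.36+6.03)/2 × 1 = 6.695
  Sum = 67.55375 mcg/mL·hr

AUC = 67.6 mcg/mL·hr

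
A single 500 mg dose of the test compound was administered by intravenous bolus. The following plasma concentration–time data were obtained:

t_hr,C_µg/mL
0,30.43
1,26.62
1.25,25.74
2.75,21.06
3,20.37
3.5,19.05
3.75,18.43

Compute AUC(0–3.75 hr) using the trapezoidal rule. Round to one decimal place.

Trapezoidal AUC_0→3.75:
  [0→1]: (30.43+26.62)/2 × 1 = 28.525
  [1→1.25]: (26.62+25.74)/2 × 0.25 = 6.545
  [1.25→2.75]: (25.74+21.06)/2 × 1.5 = 35.1
  [2.75→3]: (21.06+20.37)/2 × 0.25 = 5.17875
  [3→3.5]: (20.37+19.05)/2 × 0.5 = 9.855
  [3.5→3.75]: (19.05+18.43)/2 × 0.25 = 4.685
  Sum = 89.88875 µg/mL·hr

AUC = 89.9 µg/mL·hr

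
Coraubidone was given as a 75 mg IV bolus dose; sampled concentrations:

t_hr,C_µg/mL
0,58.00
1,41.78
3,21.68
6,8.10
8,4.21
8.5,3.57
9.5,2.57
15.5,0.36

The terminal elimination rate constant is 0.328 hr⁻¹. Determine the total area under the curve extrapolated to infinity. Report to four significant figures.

Trapezoidal AUC_0→15.5:
  [0→1]: (58.00+41.78)/2 × 1 = 49.89
  [1→3]: (41.78+21.68)/2 × 2 = 63.46
  [3→6]: (21.68+8.10)/2 × 3 = 44.67
  [6→8]: (8.10+4.21)/2 × 2 = 12.31
  [8→8.5]: (4.21+3.57)/2 × 0.5 = 1.945
  [8.5→9.5]: (3.57+2.57)/2 × 1 = 3.07
  [9.5→15.5]: (2.57+0.36)/2 × 6 = 8.79
  Sum = 184.135 µg/mL·hr
Extrapolated tail: C_last / k_e = 0.36 / 0.328 = 1.098
AUC_0→∞ = 184.135 + 1.098 = 185.233 µg/mL·hr

AUC = 185.2 µg/mL·hr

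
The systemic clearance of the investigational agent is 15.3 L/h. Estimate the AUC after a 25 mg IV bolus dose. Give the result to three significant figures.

AUC = 1.63 mg/L·h

AUC_0→∞ = Dose_iv / CL
        = 25 / 15.3 = 1.63399 mg/L·h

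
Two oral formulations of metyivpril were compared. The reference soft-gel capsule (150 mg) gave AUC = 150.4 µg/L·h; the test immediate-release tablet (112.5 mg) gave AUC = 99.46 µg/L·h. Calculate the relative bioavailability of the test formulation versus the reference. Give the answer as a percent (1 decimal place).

F_rel = 88.2%

F_rel = (AUC_test/D_test) / (AUC_ref/D_ref)
      = (99.46/112.5) / (150.4/150)
      = 0.884089 / 1.00267 = 0.8817 = 88.17%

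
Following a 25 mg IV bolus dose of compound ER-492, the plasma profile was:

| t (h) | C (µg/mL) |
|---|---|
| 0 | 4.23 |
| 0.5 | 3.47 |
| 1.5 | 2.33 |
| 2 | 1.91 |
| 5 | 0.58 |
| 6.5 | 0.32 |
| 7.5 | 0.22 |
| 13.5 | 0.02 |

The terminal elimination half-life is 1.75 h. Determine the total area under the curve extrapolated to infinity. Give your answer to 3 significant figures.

Trapezoidal AUC_0→13.5:
  [0→0.5]: (4.23+3.47)/2 × 0.5 = 1.925
  [0.5→1.5]: (3.47+2.33)/2 × 1 = 2.9
  [1.5→2]: (2.33+1.91)/2 × 0.5 = 1.06
  [2→5]: (1.91+0.58)/2 × 3 = 3.735
  [5→6.5]: (0.58+0.32)/2 × 1.5 = 0.675
  [6.5→7.5]: (0.32+0.22)/2 × 1 = 0.27
  [7.5→13.5]: (0.22+0.02)/2 × 6 = 0.72
  Sum = 11.285 µg/mL·h
k_e = ln2 / t½ = 0.693147 / 1.75 = 0.3961 h^-1
Extrapolated tail: C_last / k_e = 0.02 / 0.3961 = 0.050
AUC_0→∞ = 11.285 + 0.050 = 11.335 µg/mL·h

AUC = 11.3 µg/mL·h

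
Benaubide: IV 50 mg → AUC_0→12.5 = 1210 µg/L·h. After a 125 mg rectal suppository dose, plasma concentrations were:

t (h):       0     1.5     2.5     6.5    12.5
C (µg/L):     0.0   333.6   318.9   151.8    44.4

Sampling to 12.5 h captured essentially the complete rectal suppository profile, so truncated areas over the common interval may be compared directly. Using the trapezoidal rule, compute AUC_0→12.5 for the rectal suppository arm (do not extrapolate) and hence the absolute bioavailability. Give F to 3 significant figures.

Trapezoidal AUC_0→12.5 (rectal suppository):
  [0→1.5]: (0.0+333.6)/2 × 1.5 = 250.2
  [1.5→2.5]: (333.6+318.9)/2 × 1 = 326.25
  [2.5→6.5]: (318.9+151.8)/2 × 4 = 941.4
  [6.5→12.5]: (151.8+44.4)/2 × 6 = 588.6
  Sum = 2106.45 µg/L·h
F = (AUC_ev/D_ev)/(AUC_iv/D_iv) = (2106.45/125)/(1210/50) = 16.8516/24.2 = 0.6963

F = 0.696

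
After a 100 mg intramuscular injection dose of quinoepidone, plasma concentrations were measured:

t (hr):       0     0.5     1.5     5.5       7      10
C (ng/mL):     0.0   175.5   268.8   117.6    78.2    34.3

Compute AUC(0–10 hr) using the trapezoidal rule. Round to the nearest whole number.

AUC = 1354 ng/mL·hr

Trapezoidal AUC_0→10:
  [0→0.5]: (0.0+175.5)/2 × 0.5 = 43.875
  [0.5→1.5]: (175.5+268.8)/2 × 1 = 222.15
  [1.5→5.5]: (268.8+117.6)/2 × 4 = 772.8
  [5.5→7]: (117.6+78.2)/2 × 1.5 = 146.85
  [7→10]: (78.2+34.3)/2 × 3 = 168.75
  Sum = 1354.425 ng/mL·hr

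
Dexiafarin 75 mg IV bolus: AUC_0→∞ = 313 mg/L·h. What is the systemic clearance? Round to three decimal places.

CL = 0.240 L/h

CL = Dose_iv / AUC_0→∞
   = 75 / 313 = 0.239617 L/h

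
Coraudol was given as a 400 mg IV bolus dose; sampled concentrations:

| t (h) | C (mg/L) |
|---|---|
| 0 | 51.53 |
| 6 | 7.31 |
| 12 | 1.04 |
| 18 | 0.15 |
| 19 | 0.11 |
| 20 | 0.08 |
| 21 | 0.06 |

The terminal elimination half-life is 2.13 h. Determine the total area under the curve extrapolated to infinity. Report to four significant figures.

AUC = 205.6 mg/L·h

Trapezoidal AUC_0→21:
  [0→6]: (51.53+7.31)/2 × 6 = 176.52
  [6→12]: (7.31+1.04)/2 × 6 = 25.05
  [12→18]: (1.04+0.15)/2 × 6 = 3.57
  [18→19]: (0.15+0.11)/2 × 1 = 0.13
  [19→20]: (0.11+0.08)/2 × 1 = 0.095
  [20→21]: (0.08+0.06)/2 × 1 = 0.07
  Sum = 205.435 mg/L·h
k_e = ln2 / t½ = 0.693147 / 2.13 = 0.3254 h^-1
Extrapolated tail: C_last / k_e = 0.06 / 0.3254 = 0.184
AUC_0→∞ = 205.435 + 0.184 = 205.619 mg/L·h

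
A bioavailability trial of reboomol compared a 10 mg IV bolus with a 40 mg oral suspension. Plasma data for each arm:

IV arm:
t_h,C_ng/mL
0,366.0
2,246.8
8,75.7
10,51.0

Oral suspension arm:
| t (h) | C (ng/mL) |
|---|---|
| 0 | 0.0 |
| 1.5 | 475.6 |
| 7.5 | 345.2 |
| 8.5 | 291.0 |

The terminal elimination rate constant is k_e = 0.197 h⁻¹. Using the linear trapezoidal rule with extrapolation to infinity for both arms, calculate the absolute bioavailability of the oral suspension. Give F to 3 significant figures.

Trapezoidal AUC_0→10 (IV):
  [0→2]: (366.0+246.8)/2 × 2 = 612.8
  [2→8]: (246.8+75.7)/2 × 6 = 967.5
  [8→10]: (75.7+51.0)/2 × 2 = 126.7
  Sum = 1707.0 ng/mL·h
IV tail: 51.0/0.197 = 258.883; AUC_iv,0→∞ = 1707.0 + 258.883 = 1965.883 ng/mL·h
Trapezoidal AUC_0→8.5 (oral suspension):
  [0→1.5]: (0.0+475.6)/2 × 1.5 = 356.7
  [1.5→7.5]: (475.6+345.2)/2 × 6 = 2462.4
  [7.5→8.5]: (345.2+291.0)/2 × 1 = 318.1
  Sum = 3137.2 ng/mL·h
oral suspension tail: 291.0/0.197 = 1477.157; AUC_ev,0→∞ = 3137.2 + 1477.157 = 4614.357 ng/mL·h
F = (AUC_ev/D_ev)/(AUC_iv/D_iv) = (4614.357/40)/(1965.883/10) = 115.359/196.5883 = 0.5868

F = 0.587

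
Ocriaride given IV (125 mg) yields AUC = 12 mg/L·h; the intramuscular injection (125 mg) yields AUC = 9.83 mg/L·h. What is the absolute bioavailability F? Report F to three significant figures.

F = (AUC_ev / D_ev) / (AUC_iv / D_iv)
  = (9.83/125) / (12/125)
  = 0.07864 / 0.096 = 0.8192

F = 0.819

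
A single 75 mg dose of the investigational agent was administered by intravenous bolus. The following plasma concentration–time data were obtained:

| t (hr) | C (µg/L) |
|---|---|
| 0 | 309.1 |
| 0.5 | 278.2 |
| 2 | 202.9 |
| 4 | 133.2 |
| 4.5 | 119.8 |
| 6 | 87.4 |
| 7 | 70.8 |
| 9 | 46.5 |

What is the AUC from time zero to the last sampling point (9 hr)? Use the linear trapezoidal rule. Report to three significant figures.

AUC = 1260 µg/L·hr

Trapezoidal AUC_0→9:
  [0→0.5]: (309.1+278.2)/2 × 0.5 = 146.825
  [0.5→2]: (278.2+202.9)/2 × 1.5 = 360.825
  [2→4]: (202.9+133.2)/2 × 2 = 336.1
  [4→4.5]: (133.2+119.8)/2 × 0.5 = 63.25
  [4.5→6]: (119.8+87.4)/2 × 1.5 = 155.4
  [6→7]: (87.4+70.8)/2 × 1 = 79.1
  [7→9]: (70.8+46.5)/2 × 2 = 117.3
  Sum = 1258.8 µg/L·hr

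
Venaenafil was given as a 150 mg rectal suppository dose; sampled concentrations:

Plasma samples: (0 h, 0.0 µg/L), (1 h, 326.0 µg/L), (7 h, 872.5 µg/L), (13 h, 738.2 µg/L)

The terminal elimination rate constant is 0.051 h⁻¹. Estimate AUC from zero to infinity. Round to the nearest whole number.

AUC = 23065 µg/L·h

Trapezoidal AUC_0→13:
  [0→1]: (0.0+326.0)/2 × 1 = 163.0
  [1→7]: (326.0+872.5)/2 × 6 = 3595.5
  [7→13]: (872.5+738.2)/2 × 6 = 4832.1
  Sum = 8590.6 µg/L·h
Extrapolated tail: C_last / k_e = 738.2 / 0.051 = 14474.510
AUC_0→∞ = 8590.6 + 14474.510 = 23065.11 µg/L·h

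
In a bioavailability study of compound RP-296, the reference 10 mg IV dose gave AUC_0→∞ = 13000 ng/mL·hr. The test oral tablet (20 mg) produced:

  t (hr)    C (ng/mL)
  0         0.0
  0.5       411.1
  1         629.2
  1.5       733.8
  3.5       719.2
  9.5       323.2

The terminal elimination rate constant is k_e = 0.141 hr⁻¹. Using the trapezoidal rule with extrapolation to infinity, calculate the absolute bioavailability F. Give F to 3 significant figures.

F = 0.291

Trapezoidal AUC_0→9.5 (oral tablet):
  [0→0.5]: (0.0+411.1)/2 × 0.5 = 102.775
  [0.5→1]: (411.1+629.2)/2 × 0.5 = 260.075
  [1→1.5]: (629.2+733.8)/2 × 0.5 = 340.75
  [1.5→3.5]: (733.8+719.2)/2 × 2 = 1453.0
  [3.5→9.5]: (719.2+323.2)/2 × 6 = 3127.2
  Sum = 5283.8 ng/mL·hr
Tail: C_last/k_e = 323.2/0.141 = 2292.199
AUC_0→∞ (oral tablet) = 5283.8 + 2292.199 = 7575.999 ng/mL·hr
F = (AUC_ev/D_ev)/(AUC_iv/D_iv) = (7575.999/20)/(13000/10) = 378.79995/1300 = 0.2914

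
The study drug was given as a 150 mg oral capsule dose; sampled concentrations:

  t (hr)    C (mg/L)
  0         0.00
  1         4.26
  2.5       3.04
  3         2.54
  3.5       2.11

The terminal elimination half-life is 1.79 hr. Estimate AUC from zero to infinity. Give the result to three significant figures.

AUC = 15.6 mg/L·hr

Trapezoidal AUC_0→3.5:
  [0→1]: (0.00+4.26)/2 × 1 = 2.13
  [1→2.5]: (4.26+3.04)/2 × 1.5 = 5.475
  [2.5→3]: (3.04+2.54)/2 × 0.5 = 1.395
  [3→3.5]: (2.54+2.11)/2 × 0.5 = 1.1625
  Sum = 10.1625 mg/L·hr
k_e = ln2 / t½ = 0.693147 / 1.79 = 0.3872 hr^-1
Extrapolated tail: C_last / k_e = 2.11 / 0.3872 = 5.449
AUC_0→∞ = 10.1625 + 5.449 = 15.6115 mg/L·hr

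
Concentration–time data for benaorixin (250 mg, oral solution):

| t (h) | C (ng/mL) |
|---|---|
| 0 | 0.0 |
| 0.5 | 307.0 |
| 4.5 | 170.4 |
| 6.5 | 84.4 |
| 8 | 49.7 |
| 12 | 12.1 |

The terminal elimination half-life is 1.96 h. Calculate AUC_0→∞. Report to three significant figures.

Trapezoidal AUC_0→12:
  [0→0.5]: (0.0+307.0)/2 × 0.5 = 76.75
  [0.5→4.5]: (307.0+170.4)/2 × 4 = 954.8
  [4.5→6.5]: (170.4+84.4)/2 × 2 = 254.8
  [6.5→8]: (84.4+49.7)/2 × 1.5 = 100.575
  [8→12]: (49.7+12.1)/2 × 4 = 123.6
  Sum = 1510.525 ng/mL·h
k_e = ln2 / t½ = 0.693147 / 1.96 = 0.3536 h^-1
Extrapolated tail: C_last / k_e = 12.1 / 0.3536 = 34.219
AUC_0→∞ = 1510.525 + 34.219 = 1544.744 ng/mL·h

AUC = 1540 ng/mL·h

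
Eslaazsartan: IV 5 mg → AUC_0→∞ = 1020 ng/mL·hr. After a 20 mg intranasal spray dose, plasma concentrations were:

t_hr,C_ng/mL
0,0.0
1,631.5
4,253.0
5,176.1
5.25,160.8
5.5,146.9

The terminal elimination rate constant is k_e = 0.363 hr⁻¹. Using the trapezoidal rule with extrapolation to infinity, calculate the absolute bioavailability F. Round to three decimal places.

Trapezoidal AUC_0→5.5 (intranasal spray):
  [0→1]: (0.0+631.5)/2 × 1 = 315.75
  [1→4]: (631.5+253.0)/2 × 3 = 1326.75
  [4→5]: (253.0+176.1)/2 × 1 = 214.55
  [5→5.25]: (176.1+160.8)/2 × 0.25 = 42.1125
  [5.25→5.5]: (160.8+146.9)/2 × 0.25 = 38.4625
  Sum = 1937.625 ng/mL·hr
Tail: C_last/k_e = 146.9/0.363 = 404.683
AUC_0→∞ (intranasal spray) = 1937.625 + 404.683 = 2342.308 ng/mL·hr
F = (AUC_ev/D_ev)/(AUC_iv/D_iv) = (2342.308/20)/(1020/5) = 117.1154/204 = 0.5741

F = 0.574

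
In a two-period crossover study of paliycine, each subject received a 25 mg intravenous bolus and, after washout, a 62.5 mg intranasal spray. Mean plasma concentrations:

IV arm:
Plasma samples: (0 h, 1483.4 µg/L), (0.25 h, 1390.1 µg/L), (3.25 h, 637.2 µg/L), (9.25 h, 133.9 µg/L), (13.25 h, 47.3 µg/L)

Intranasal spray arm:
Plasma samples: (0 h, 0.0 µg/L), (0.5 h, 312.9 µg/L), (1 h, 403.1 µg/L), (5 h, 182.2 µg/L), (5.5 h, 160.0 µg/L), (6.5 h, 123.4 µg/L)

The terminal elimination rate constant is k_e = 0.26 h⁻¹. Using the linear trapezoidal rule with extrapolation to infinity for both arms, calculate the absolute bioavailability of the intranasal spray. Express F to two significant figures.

F = 0.14

Trapezoidal AUC_0→13.25 (IV):
  [0→0.25]: (1483.4+1390.1)/2 × 0.25 = 359.1875
  [0.25→3.25]: (1390.1+637.2)/2 × 3 = 3040.95
  [3.25→9.25]: (637.2+133.9)/2 × 6 = 2313.3
  [9.25→13.25]: (133.9+47.3)/2 × 4 = 362.4
  Sum = 6075.8375 µg/L·h
IV tail: 47.3/0.26 = 181.923; AUC_iv,0→∞ = 6075.8375 + 181.923 = 6257.7605 µg/L·h
Trapezoidal AUC_0→6.5 (intranasal spray):
  [0→0.5]: (0.0+312.9)/2 × 0.5 = 78.225
  [0.5→1]: (312.9+403.1)/2 × 0.5 = 179.0
  [1→5]: (403.1+182.2)/2 × 4 = 1170.6
  [5→5.5]: (182.2+160.0)/2 × 0.5 = 85.55
  [5.5→6.5]: (160.0+123.4)/2 × 1 = 141.7
  Sum = 1655.075 µg/L·h
intranasal spray tail: 123.4/0.26 = 474.615; AUC_ev,0→∞ = 1655.075 + 474.615 = 2129.69 µg/L·h
F = (AUC_ev/D_ev)/(AUC_iv/D_iv) = (2129.69/62.5)/(6257.7605/25) = 34.07504/250.31042 = 0.1361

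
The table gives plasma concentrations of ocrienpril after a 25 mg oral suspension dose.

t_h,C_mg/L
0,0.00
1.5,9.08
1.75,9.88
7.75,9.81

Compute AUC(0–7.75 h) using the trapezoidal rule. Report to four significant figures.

Trapezoidal AUC_0→7.75:
  [0→1.5]: (0.00+9.08)/2 × 1.5 = 6.81
  [1.5→1.75]: (9.08+9.88)/2 × 0.25 = 2.37
  [1.75→7.75]: (9.88+9.81)/2 × 6 = 59.07
  Sum = 68.25 mg/L·h

AUC = 68.25 mg/L·h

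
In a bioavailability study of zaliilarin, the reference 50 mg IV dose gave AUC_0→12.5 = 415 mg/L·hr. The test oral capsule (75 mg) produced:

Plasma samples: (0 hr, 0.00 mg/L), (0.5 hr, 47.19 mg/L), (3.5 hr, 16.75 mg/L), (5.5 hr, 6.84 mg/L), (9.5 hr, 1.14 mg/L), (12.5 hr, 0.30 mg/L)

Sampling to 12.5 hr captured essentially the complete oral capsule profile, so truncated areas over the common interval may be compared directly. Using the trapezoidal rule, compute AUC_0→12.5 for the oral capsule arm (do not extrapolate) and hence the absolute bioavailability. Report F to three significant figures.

F = 0.240

Trapezoidal AUC_0→12.5 (oral capsule):
  [0→0.5]: (0.00+47.19)/2 × 0.5 = 11.7975
  [0.5→3.5]: (47.19+16.75)/2 × 3 = 95.91
  [3.5→5.5]: (16.75+6.84)/2 × 2 = 23.59
  [5.5→9.5]: (6.84+1.14)/2 × 4 = 15.96
  [9.5→12.5]: (1.14+0.30)/2 × 3 = 2.16
  Sum = 149.4175 mg/L·hr
F = (AUC_ev/D_ev)/(AUC_iv/D_iv) = (149.4175/75)/(415/50) = 1.99223/8.3 = 0.2400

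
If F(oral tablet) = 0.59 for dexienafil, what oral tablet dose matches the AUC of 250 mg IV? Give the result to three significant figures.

D_oral = 424 mg

For equal systemic exposure: F × D_ev = D_iv
D_ev = D_iv / F = 250 / 0.59 = 423.729 mg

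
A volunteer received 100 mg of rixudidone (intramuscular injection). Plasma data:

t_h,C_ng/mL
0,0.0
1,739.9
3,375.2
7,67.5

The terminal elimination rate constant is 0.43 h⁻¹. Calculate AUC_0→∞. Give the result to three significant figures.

Trapezoidal AUC_0→7:
  [0→1]: (0.0+739.9)/2 × 1 = 369.95
  [1→3]: (739.9+375.2)/2 × 2 = 1115.1
  [3→7]: (375.2+67.5)/2 × 4 = 885.4
  Sum = 2370.45 ng/mL·h
Extrapolated tail: C_last / k_e = 67.5 / 0.43 = 156.977
AUC_0→∞ = 2370.45 + 156.977 = 2527.427 ng/mL·h

AUC = 2530 ng/mL·h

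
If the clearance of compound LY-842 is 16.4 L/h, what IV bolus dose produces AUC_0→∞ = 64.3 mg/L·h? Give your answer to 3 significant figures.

Dose_iv = CL × AUC_0→∞
     = 16.4 × 64.3 = 1054.52 mg

Dose = 1050 mg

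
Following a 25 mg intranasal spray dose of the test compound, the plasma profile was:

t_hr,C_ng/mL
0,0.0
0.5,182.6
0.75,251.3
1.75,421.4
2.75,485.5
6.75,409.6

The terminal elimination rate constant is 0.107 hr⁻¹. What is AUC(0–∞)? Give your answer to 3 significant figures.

AUC = 6510 ng/mL·hr

Trapezoidal AUC_0→6.75:
  [0→0.5]: (0.0+182.6)/2 × 0.5 = 45.65
  [0.5→0.75]: (182.6+251.3)/2 × 0.25 = 54.2375
  [0.75→1.75]: (251.3+421.4)/2 × 1 = 336.35
  [1.75→2.75]: (421.4+485.5)/2 × 1 = 453.45
  [2.75→6.75]: (485.5+409.6)/2 × 4 = 1790.2
  Sum = 2679.8875 ng/mL·hr
Extrapolated tail: C_last / k_e = 409.6 / 0.107 = 3828.037
AUC_0→∞ = 2679.8875 + 3828.037 = 6507.9245 ng/mL·hr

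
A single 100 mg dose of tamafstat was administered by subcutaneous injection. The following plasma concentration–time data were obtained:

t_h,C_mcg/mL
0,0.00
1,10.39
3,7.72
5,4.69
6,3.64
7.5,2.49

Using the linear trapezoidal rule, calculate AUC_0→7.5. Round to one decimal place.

Trapezoidal AUC_0→7.5:
  [0→1]: (0.00+10.39)/2 × 1 = 5.195
  [1→3]: (10.39+7.72)/2 × 2 = 18.11
  [3→5]: (7.72+4.69)/2 × 2 = 12.41
  [5→6]: (4.69+3.64)/2 × 1 = 4.165
  [6→7.5]: (3.64+2.49)/2 × 1.5 = 4.5975
  Sum = 44.4775 mcg/mL·h

AUC = 44.5 mcg/mL·h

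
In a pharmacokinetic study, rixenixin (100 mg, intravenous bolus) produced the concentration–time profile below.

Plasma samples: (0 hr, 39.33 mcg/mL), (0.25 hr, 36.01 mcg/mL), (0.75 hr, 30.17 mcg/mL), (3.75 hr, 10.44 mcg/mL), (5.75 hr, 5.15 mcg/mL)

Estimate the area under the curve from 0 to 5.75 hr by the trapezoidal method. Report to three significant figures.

AUC = 102 mcg/mL·hr

Trapezoidal AUC_0→5.75:
  [0→0.25]: (39.33+36.01)/2 × 0.25 = 9.4175
  [0.25→0.75]: (36.01+30.17)/2 × 0.5 = 16.545
  [0.75→3.75]: (30.17+10.44)/2 × 3 = 60.915
  [3.75→5.75]: (10.44+5.15)/2 × 2 = 15.59
  Sum = 102.4675 mcg/mL·hr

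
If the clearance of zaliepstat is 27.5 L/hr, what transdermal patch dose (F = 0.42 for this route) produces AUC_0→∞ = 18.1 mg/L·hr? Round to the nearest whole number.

Dose = CL × AUC_0→∞ / F
     = 27.5 × 18.1 / 0.42 = 1185.12 mg

Dose = 1185 mg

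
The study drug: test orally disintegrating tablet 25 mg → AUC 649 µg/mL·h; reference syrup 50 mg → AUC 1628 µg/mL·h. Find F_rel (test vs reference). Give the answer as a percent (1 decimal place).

F_rel = (AUC_test/D_test) / (AUC_ref/D_ref)
      = (649/25) / (1628/50)
      = 25.96 / 32.56 = 0.7973 = 79.73%

F_rel = 79.7%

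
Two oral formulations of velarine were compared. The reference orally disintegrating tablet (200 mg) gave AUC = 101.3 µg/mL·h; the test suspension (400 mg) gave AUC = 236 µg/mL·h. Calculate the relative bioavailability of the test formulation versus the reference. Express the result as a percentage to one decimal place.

F_rel = (AUC_test/D_test) / (AUC_ref/D_ref)
      = (236/400) / (101.3/200)
      = 0.59 / 0.5065 = 1.1649 = 116.49%

F_rel = 116.5%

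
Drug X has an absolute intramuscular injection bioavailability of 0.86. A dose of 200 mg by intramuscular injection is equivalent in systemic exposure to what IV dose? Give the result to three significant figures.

Systemic exposure from an extravascular dose = F × D_ev, so the equivalent IV dose is F × D_ev.
D_iv = F × D_ev = 0.86 × 200 = 172 mg

D_iv = 172 mg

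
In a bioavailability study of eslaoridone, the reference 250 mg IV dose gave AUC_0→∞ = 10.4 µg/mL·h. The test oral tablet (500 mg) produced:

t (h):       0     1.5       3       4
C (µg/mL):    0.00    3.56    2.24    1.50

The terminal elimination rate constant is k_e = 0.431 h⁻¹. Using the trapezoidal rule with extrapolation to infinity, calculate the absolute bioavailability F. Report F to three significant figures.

Trapezoidal AUC_0→4 (oral tablet):
  [0→1.5]: (0.00+3.56)/2 × 1.5 = 2.67
  [1.5→3]: (3.56+2.24)/2 × 1.5 = 4.35
  [3→4]: (2.24+1.50)/2 × 1 = 1.87
  Sum = 8.89 µg/mL·h
Tail: C_last/k_e = 1.50/0.431 = 3.480
AUC_0→∞ (oral tablet) = 8.89 + 3.480 = 12.37 µg/mL·h
F = (AUC_ev/D_ev)/(AUC_iv/D_iv) = (12.37/500)/(10.4/250) = 0.02474/0.0416 = 0.5947

F = 0.595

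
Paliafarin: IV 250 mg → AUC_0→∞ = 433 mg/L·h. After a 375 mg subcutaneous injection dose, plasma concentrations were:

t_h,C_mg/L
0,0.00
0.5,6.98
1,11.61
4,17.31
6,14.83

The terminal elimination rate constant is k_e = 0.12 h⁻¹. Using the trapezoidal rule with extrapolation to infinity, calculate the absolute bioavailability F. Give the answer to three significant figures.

F = 0.316

Trapezoidal AUC_0→6 (subcutaneous injection):
  [0→0.5]: (0.00+6.98)/2 × 0.5 = 1.745
  [0.5→1]: (6.98+11.61)/2 × 0.5 = 4.6475
  [1→4]: (11.61+17.31)/2 × 3 = 43.38
  [4→6]: (17.31+14.83)/2 × 2 = 32.14
  Sum = 81.9125 mg/L·h
Tail: C_last/k_e = 14.83/0.12 = 123.583
AUC_0→∞ (subcutaneous injection) = 81.9125 + 123.583 = 205.4955 mg/L·h
F = (AUC_ev/D_ev)/(AUC_iv/D_iv) = (205.4955/375)/(433/250) = 0.547988/1.732 = 0.3164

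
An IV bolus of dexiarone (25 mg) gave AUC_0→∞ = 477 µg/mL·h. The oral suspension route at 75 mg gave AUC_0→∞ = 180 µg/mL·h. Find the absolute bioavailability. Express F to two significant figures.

F = (AUC_ev / D_ev) / (AUC_iv / D_iv)
  = (180/75) / (477/25)
  = 2.4 / 19.08 = 0.1258

F = 0.13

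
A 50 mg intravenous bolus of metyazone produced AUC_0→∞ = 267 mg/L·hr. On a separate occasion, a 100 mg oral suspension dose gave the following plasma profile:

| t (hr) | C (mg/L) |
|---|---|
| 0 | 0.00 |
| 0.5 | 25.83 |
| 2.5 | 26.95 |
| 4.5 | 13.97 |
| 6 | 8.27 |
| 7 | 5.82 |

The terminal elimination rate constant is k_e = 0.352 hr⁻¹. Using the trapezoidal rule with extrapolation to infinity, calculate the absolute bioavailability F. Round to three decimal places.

F = 0.263

Trapezoidal AUC_0→7 (oral suspension):
  [0→0.5]: (0.00+25.83)/2 × 0.5 = 6.4575
  [0.5→2.5]: (25.83+26.95)/2 × 2 = 52.78
  [2.5→4.5]: (26.95+13.97)/2 × 2 = 40.92
  [4.5→6]: (13.97+8.27)/2 × 1.5 = 16.68
  [6→7]: (8.27+5.82)/2 × 1 = 7.045
  Sum = 123.8825 mg/L·hr
Tail: C_last/k_e = 5.82/0.352 = 16.534
AUC_0→∞ (oral suspension) = 123.8825 + 16.534 = 140.4165 mg/L·hr
F = (AUC_ev/D_ev)/(AUC_iv/D_iv) = (140.4165/100)/(267/50) = 1.404165/5.34 = 0.2630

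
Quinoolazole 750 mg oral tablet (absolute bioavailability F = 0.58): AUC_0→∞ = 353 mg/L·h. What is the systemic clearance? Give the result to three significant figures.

CL = F × Dose / AUC_0→∞
   = 0.58 × 750 / 353 = 1.23229 L/h

CL = 1.23 L/h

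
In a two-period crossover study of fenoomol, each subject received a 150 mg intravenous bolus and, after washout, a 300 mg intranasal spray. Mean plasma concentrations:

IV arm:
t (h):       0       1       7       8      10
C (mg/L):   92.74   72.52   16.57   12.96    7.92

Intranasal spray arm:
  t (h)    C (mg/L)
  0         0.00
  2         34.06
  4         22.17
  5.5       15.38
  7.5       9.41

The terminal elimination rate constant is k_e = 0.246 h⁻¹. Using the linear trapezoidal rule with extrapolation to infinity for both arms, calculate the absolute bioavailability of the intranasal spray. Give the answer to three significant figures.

F = 0.217

Trapezoidal AUC_0→10 (IV):
  [0→1]: (92.74+72.52)/2 × 1 = 82.63
  [1→7]: (72.52+16.57)/2 × 6 = 267.27
  [7→8]: (16.57+12.96)/2 × 1 = 14.765
  [8→10]: (12.96+7.92)/2 × 2 = 20.88
  Sum = 385.545 mg/L·h
IV tail: 7.92/0.246 = 32.195; AUC_iv,0→∞ = 385.545 + 32.195 = 417.74 mg/L·h
Trapezoidal AUC_0→7.5 (intranasal spray):
  [0→2]: (0.00+34.06)/2 × 2 = 34.06
  [2→4]: (34.06+22.17)/2 × 2 = 56.23
  [4→5.5]: (22.17+15.38)/2 × 1.5 = 28.1625
  [5.5→7.5]: (15.38+9.41)/2 × 2 = 24.79
  Sum = 143.2425 mg/L·h
intranasal spray tail: 9.41/0.246 = 38.252; AUC_ev,0→∞ = 143.2425 + 38.252 = 181.4945 mg/L·h
F = (AUC_ev/D_ev)/(AUC_iv/D_iv) = (181.4945/300)/(417.74/150) = 0.604982/2.78493 = 0.2172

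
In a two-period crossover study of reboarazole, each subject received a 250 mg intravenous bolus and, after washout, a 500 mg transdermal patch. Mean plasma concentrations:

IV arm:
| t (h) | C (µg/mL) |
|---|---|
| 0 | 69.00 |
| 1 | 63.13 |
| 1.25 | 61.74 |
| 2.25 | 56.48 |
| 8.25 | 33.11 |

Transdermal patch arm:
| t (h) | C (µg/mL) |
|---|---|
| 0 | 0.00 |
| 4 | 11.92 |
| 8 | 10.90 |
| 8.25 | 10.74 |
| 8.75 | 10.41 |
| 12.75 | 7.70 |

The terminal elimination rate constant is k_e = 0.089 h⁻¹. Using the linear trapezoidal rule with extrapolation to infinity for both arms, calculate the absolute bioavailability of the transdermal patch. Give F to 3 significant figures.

F = 0.128

Trapezoidal AUC_0→8.25 (IV):
  [0→1]: (69.00+63.13)/2 × 1 = 66.065
  [1→1.25]: (63.13+61.74)/2 × 0.25 = 15.60875
  [1.25→2.25]: (61.74+56.48)/2 × 1 = 59.11
  [2.25→8.25]: (56.48+33.11)/2 × 6 = 268.77
  Sum = 409.55375 µg/mL·h
IV tail: 33.11/0.089 = 372.022; AUC_iv,0→∞ = 409.55375 + 372.022 = 781.57575 µg/mL·h
Trapezoidal AUC_0→12.75 (transdermal patch):
  [0→4]: (0.00+11.92)/2 × 4 = 23.84
  [4→8]: (11.92+10.90)/2 × 4 = 45.64
  [8→8.25]: (10.90+10.74)/2 × 0.25 = 2.705
  [8.25→8.75]: (10.74+10.41)/2 × 0.5 = 5.2875
  [8.75→12.75]: (10.41+7.70)/2 × 4 = 36.22
  Sum = 113.6925 µg/mL·h
transdermal patch tail: 7.70/0.089 = 86.517; AUC_ev,0→∞ = 113.6925 + 86.517 = 200.2095 µg/mL·h
F = (AUC_ev/D_ev)/(AUC_iv/D_iv) = (200.2095/500)/(781.57575/250) = 0.400419/3.126303 = 0.1281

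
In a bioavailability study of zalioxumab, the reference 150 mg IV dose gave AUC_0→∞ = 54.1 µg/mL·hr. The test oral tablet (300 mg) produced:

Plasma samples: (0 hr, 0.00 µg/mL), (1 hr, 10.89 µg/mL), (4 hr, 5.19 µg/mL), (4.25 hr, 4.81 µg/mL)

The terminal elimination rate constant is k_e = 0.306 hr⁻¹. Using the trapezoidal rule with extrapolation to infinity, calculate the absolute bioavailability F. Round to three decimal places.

F = 0.430

Trapezoidal AUC_0→4.25 (oral tablet):
  [0→1]: (0.00+10.89)/2 × 1 = 5.445
  [1→4]: (10.89+5.19)/2 × 3 = 24.12
  [4→4.25]: (5.19+4.81)/2 × 0.25 = 1.25
  Sum = 30.815 µg/mL·hr
Tail: C_last/k_e = 4.81/0.306 = 15.719
AUC_0→∞ (oral tablet) = 30.815 + 15.719 = 46.534 µg/mL·hr
F = (AUC_ev/D_ev)/(AUC_iv/D_iv) = (46.534/300)/(54.1/150) = 0.155113/0.360667 = 0.4301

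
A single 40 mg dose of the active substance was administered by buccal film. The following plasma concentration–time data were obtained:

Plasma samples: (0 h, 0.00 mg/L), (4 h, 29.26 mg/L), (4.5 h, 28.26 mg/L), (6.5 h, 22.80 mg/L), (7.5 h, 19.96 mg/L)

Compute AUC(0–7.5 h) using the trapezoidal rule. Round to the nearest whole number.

Trapezoidal AUC_0→7.5:
  [0→4]: (0.00+29.26)/2 × 4 = 58.52
  [4→4.5]: (29.26+28.26)/2 × 0.5 = 14.38
  [4.5→6.5]: (28.26+22.80)/2 × 2 = 51.06
  [6.5→7.5]: (22.80+19.96)/2 × 1 = 21.38
  Sum = 145.34 mg/L·h

AUC = 145 mg/L·h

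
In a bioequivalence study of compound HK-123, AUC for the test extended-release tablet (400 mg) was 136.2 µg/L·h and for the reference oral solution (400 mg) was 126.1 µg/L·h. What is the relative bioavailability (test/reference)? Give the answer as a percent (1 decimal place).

F_rel = 108.0%

F_rel = (AUC_test/D_test) / (AUC_ref/D_ref)
      = (136.2/400) / (126.1/400)
      = 0.3405 / 0.31525 = 1.0801 = 108.01%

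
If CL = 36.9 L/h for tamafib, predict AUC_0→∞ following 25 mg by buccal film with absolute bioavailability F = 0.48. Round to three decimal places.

AUC_0→∞ = F × Dose / CL
        = 0.48 × 25 / 36.9 = 0.325203 mg/L·h

AUC = 0.325 mg/L·h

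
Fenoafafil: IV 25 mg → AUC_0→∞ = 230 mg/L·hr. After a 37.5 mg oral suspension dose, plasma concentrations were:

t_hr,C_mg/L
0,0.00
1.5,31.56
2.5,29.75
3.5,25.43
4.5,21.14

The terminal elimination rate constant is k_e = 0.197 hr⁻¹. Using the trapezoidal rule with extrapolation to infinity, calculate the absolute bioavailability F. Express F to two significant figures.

F = 0.62

Trapezoidal AUC_0→4.5 (oral suspension):
  [0→1.5]: (0.00+31.56)/2 × 1.5 = 23.67
  [1.5→2.5]: (31.56+29.75)/2 × 1 = 30.655
  [2.5→3.5]: (29.75+25.43)/2 × 1 = 27.59
  [3.5→4.5]: (25.43+21.14)/2 × 1 = 23.285
  Sum = 105.2 mg/L·hr
Tail: C_last/k_e = 21.14/0.197 = 107.310
AUC_0→∞ (oral suspension) = 105.2 + 107.310 = 212.51 mg/L·hr
F = (AUC_ev/D_ev)/(AUC_iv/D_iv) = (212.51/37.5)/(230/25) = 5.66693/9.2 = 0.6160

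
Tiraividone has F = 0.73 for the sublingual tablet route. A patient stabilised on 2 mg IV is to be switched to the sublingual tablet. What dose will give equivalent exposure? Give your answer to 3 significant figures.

D_sublingual = 2.74 mg

For equal systemic exposure: F × D_ev = D_iv
D_ev = D_iv / F = 2 / 0.73 = 2.73973 mg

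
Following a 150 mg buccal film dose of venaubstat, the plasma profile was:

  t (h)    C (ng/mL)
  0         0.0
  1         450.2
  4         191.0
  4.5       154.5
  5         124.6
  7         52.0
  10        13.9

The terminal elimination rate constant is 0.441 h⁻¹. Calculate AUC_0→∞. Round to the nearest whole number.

Trapezoidal AUC_0→10:
  [0→1]: (0.0+450.2)/2 × 1 = 225.1
  [1→4]: (450.2+191.0)/2 × 3 = 961.8
  [4→4.5]: (191.0+154.5)/2 × 0.5 = 86.375
  [4.5→5]: (154.5+124.6)/2 × 0.5 = 69.775
  [5→7]: (124.6+52.0)/2 × 2 = 176.6
  [7→10]: (52.0+13.9)/2 × 3 = 98.85
  Sum = 1618.5 ng/mL·h
Extrapolated tail: C_last / k_e = 13.9 / 0.441 = 31.519
AUC_0→∞ = 1618.5 + 31.519 = 1650.019 ng/mL·h

AUC = 1650 ng/mL·h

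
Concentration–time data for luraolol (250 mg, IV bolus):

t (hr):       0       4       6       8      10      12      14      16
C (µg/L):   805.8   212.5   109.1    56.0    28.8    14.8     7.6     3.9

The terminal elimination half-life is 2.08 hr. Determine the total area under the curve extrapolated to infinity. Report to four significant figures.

AUC = 2697 µg/L·hr

Trapezoidal AUC_0→16:
  [0→4]: (805.8+212.5)/2 × 4 = 2036.6
  [4→6]: (212.5+109.1)/2 × 2 = 321.6
  [6→8]: (109.1+56.0)/2 × 2 = 165.1
  [8→10]: (56.0+28.8)/2 × 2 = 84.8
  [10→12]: (28.8+14.8)/2 × 2 = 43.6
  [12→14]: (14.8+7.6)/2 × 2 = 22.4
  [14→16]: (7.6+3.9)/2 × 2 = 11.5
  Sum = 2685.6 µg/L·hr
k_e = ln2 / t½ = 0.693147 / 2.08 = 0.3332 hr^-1
Extrapolated tail: C_last / k_e = 3.9 / 0.3332 = 11.705
AUC_0→∞ = 2685.6 + 11.705 = 2697.305 µg/L·hr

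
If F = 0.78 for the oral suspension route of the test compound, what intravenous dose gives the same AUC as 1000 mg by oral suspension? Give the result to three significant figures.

D_iv = 780 mg

Systemic exposure from an extravascular dose = F × D_ev, so the equivalent IV dose is F × D_ev.
D_iv = F × D_ev = 0.78 × 1000 = 780 mg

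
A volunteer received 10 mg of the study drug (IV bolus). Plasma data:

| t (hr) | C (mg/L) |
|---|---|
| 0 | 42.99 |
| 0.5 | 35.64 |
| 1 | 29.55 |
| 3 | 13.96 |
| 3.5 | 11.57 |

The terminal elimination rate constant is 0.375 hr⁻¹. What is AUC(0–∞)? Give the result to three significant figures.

AUC = 117 mg/L·hr

Trapezoidal AUC_0→3.5:
  [0→0.5]: (42.99+35.64)/2 × 0.5 = 19.6575
  [0.5→1]: (35.64+29.55)/2 × 0.5 = 16.2975
  [1→3]: (29.55+13.96)/2 × 2 = 43.51
  [3→3.5]: (13.96+11.57)/2 × 0.5 = 6.3825
  Sum = 85.8475 mg/L·hr
Extrapolated tail: C_last / k_e = 11.57 / 0.375 = 30.853
AUC_0→∞ = 85.8475 + 30.853 = 116.7005 mg/L·hr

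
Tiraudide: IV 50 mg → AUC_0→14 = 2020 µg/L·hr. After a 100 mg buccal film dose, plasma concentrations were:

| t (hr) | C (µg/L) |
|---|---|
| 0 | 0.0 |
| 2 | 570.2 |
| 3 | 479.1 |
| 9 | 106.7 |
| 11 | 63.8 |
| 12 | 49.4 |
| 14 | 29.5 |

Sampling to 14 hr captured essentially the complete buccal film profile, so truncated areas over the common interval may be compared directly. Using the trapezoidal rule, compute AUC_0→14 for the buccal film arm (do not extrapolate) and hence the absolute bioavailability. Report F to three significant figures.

Trapezoidal AUC_0→14 (buccal film):
  [0→2]: (0.0+570.2)/2 × 2 = 570.2
  [2→3]: (570.2+479.1)/2 × 1 = 524.65
  [3→9]: (479.1+106.7)/2 × 6 = 1757.4
  [9→11]: (106.7+63.8)/2 × 2 = 170.5
  [11→12]: (63.8+49.4)/2 × 1 = 56.6
  [12→14]: (49.4+29.5)/2 × 2 = 78.9
  Sum = 3158.25 µg/L·hr
F = (AUC_ev/D_ev)/(AUC_iv/D_iv) = (3158.25/100)/(2020/50) = 31.5825/40.4 = 0.7817

F = 0.782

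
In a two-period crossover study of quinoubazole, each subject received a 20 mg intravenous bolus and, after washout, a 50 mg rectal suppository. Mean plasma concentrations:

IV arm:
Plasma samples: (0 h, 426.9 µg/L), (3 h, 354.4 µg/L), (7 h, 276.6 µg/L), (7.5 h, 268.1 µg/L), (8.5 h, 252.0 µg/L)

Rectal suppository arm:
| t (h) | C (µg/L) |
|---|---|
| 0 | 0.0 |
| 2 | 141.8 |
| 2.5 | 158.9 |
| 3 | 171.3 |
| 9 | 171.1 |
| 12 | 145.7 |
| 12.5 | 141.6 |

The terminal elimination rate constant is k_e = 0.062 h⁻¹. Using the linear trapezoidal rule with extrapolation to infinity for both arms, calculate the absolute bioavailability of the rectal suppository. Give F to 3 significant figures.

Trapezoidal AUC_0→8.5 (IV):
  [0→3]: (426.9+354.4)/2 × 3 = 1171.95
  [3→7]: (354.4+276.6)/2 × 4 = 1262.0
  [7→7.5]: (276.6+268.1)/2 × 0.5 = 136.175
  [7.5→8.5]: (268.1+252.0)/2 × 1 = 260.05
  Sum = 2830.175 µg/L·h
IV tail: 252.0/0.062 = 4064.516; AUC_iv,0→∞ = 2830.175 + 4064.516 = 6894.691 µg/L·h
Trapezoidal AUC_0→12.5 (rectal suppository):
  [0→2]: (0.0+141.8)/2 × 2 = 141.8
  [2→2.5]: (141.8+158.9)/2 × 0.5 = 75.175
  [2.5→3]: (158.9+171.3)/2 × 0.5 = 82.55
  [3→9]: (171.3+171.1)/2 × 6 = 1027.2
  [9→12]: (171.1+145.7)/2 × 3 = 475.2
  [12→12.5]: (145.7+141.6)/2 × 0.5 = 71.825
  Sum = 1873.75 µg/L·h
rectal suppository tail: 141.6/0.062 = 2283.871; AUC_ev,0→∞ = 1873.75 + 2283.871 = 4157.621 µg/L·h
F = (AUC_ev/D_ev)/(AUC_iv/D_iv) = (4157.621/50)/(6894.691/20) = 83.15242/344.73455 = 0.2412

F = 0.241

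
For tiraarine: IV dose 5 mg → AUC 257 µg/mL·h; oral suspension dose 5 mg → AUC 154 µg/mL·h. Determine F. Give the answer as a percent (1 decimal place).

F = 59.9%

F = (AUC_ev / D_ev) / (AUC_iv / D_iv)
  = (154/5) / (257/5)
  = 30.8 / 51.4 = 0.5992
  = 59.92%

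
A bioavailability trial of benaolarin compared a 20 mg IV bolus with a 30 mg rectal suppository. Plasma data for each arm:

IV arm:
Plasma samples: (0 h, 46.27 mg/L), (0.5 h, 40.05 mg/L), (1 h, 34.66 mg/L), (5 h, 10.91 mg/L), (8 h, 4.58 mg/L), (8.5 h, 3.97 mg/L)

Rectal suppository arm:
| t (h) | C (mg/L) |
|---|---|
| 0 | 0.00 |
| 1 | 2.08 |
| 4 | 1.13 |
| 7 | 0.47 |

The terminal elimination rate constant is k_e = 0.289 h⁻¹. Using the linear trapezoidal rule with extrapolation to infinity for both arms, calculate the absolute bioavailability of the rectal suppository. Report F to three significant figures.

Trapezoidal AUC_0→8.5 (IV):
  [0→0.5]: (46.27+40.05)/2 × 0.5 = 21.58
  [0.5→1]: (40.05+34.66)/2 × 0.5 = 18.6775
  [1→5]: (34.66+10.91)/2 × 4 = 91.14
  [5→8]: (10.91+4.58)/2 × 3 = 23.235
  [8→8.5]: (4.58+3.97)/2 × 0.5 = 2.1375
  Sum = 156.77 mg/L·h
IV tail: 3.97/0.289 = 13.737; AUC_iv,0→∞ = 156.77 + 13.737 = 170.507 mg/L·h
Trapezoidal AUC_0→7 (rectal suppository):
  [0→1]: (0.00+2.08)/2 × 1 = 1.04
  [1→4]: (2.08+1.13)/2 × 3 = 4.815
  [4→7]: (1.13+0.47)/2 × 3 = 2.4
  Sum = 8.255 mg/L·h
rectal suppository tail: 0.47/0.289 = 1.626; AUC_ev,0→∞ = 8.255 + 1.626 = 9.881 mg/L·h
F = (AUC_ev/D_ev)/(AUC_iv/D_iv) = (9.881/30)/(170.507/20) = 0.329367/8.52535 = 0.0386

F = 0.0386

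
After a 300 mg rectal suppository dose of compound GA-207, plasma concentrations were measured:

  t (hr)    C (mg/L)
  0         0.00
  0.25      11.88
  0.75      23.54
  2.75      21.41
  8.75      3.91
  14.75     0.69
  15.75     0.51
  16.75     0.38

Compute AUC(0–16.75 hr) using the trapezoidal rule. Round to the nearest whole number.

Trapezoidal AUC_0→16.75:
  [0→0.25]: (0.00+11.88)/2 × 0.25 = 1.485
  [0.25→0.75]: (11.88+23.54)/2 × 0.5 = 8.855
  [0.75→2.75]: (23.54+21.41)/2 × 2 = 44.95
  [2.75→8.75]: (21.41+3.91)/2 × 6 = 75.96
  [8.75→14.75]: (3.91+0.69)/2 × 6 = 13.8
  [14.75→15.75]: (0.69+0.51)/2 × 1 = 0.6
  [15.75→16.75]: (0.51+0.38)/2 × 1 = 0.445
  Sum = 146.095 mg/L·hr

AUC = 146 mg/L·hr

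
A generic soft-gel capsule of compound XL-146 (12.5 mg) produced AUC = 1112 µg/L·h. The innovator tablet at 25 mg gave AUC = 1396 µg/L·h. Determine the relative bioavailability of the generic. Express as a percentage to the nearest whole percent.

F_rel = (AUC_test/D_test) / (AUC_ref/D_ref)
      = (1112/12.5) / (1396/25)
      = 88.96 / 55.84 = 1.5931 = 159.31%

F_rel = 159%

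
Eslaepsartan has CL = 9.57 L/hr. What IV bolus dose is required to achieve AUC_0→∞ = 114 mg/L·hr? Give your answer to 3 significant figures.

Dose = 1090 mg

Dose_iv = CL × AUC_0→∞
     = 9.57 × 114 = 1090.98 mg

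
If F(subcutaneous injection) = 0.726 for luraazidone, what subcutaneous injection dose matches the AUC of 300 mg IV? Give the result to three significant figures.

D_subcutaneous = 413 mg

For equal systemic exposure: F × D_ev = D_iv
D_ev = D_iv / F = 300 / 0.726 = 413.223 mg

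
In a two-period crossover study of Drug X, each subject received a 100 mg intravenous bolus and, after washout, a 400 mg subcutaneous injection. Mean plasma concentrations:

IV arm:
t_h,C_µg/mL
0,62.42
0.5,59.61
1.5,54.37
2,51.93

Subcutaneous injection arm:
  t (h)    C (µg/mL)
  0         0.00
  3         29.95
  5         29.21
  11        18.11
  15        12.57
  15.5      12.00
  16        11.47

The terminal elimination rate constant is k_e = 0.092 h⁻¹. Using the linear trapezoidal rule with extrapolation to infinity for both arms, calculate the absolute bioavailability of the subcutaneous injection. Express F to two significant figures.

F = 0.16

Trapezoidal AUC_0→2 (IV):
  [0→0.5]: (62.42+59.61)/2 × 0.5 = 30.5075
  [0.5→1.5]: (59.61+54.37)/2 × 1 = 56.99
  [1.5→2]: (54.37+51.93)/2 × 0.5 = 26.575
  Sum = 114.0725 µg/mL·h
IV tail: 51.93/0.092 = 564.457; AUC_iv,0→∞ = 114.0725 + 564.457 = 678.5295 µg/mL·h
Trapezoidal AUC_0→16 (subcutaneous injection):
  [0→3]: (0.00+29.95)/2 × 3 = 44.925
  [3→5]: (29.95+29.21)/2 × 2 = 59.16
  [5→11]: (29.21+18.11)/2 × 6 = 141.96
  [11→15]: (18.11+12.57)/2 × 4 = 61.36
  [15→15.5]: (12.57+12.00)/2 × 0.5 = 6.1425
  [15.5→16]: (12.00+11.47)/2 × 0.5 = 5.8675
  Sum = 319.415 µg/mL·h
subcutaneous injection tail: 11.47/0.092 = 124.674; AUC_ev,0→∞ = 319.415 + 124.674 = 444.089 µg/mL·h
F = (AUC_ev/D_ev)/(AUC_iv/D_iv) = (444.089/400)/(678.5295/100) = 1.1102225/6.785295 = 0.1636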